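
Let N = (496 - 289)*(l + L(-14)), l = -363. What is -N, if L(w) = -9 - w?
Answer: 74106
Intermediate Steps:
N = -74106 (N = (496 - 289)*(-363 + (-9 - 1*(-14))) = 207*(-363 + (-9 + 14)) = 207*(-363 + 5) = 207*(-358) = -74106)
-N = -1*(-74106) = 74106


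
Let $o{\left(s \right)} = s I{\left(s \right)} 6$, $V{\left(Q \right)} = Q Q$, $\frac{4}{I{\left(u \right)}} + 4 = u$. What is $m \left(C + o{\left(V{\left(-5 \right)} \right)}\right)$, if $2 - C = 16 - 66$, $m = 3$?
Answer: $\frac{1692}{7} \approx 241.71$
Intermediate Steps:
$I{\left(u \right)} = \frac{4}{-4 + u}$
$V{\left(Q \right)} = Q^{2}$
$o{\left(s \right)} = \frac{24 s}{-4 + s}$ ($o{\left(s \right)} = s \frac{4}{-4 + s} 6 = \frac{4 s}{-4 + s} 6 = \frac{24 s}{-4 + s}$)
$C = 52$ ($C = 2 - \left(16 - 66\right) = 2 - -50 = 2 + 50 = 52$)
$m \left(C + o{\left(V{\left(-5 \right)} \right)}\right) = 3 \left(52 + \frac{24 \left(-5\right)^{2}}{-4 + \left(-5\right)^{2}}\right) = 3 \left(52 + 24 \cdot 25 \frac{1}{-4 + 25}\right) = 3 \left(52 + 24 \cdot 25 \cdot \frac{1}{21}\right) = 3 \left(52 + \frac{200}{7}\right) = 3 \cdot \frac{564}{7} = \frac{1692}{7}$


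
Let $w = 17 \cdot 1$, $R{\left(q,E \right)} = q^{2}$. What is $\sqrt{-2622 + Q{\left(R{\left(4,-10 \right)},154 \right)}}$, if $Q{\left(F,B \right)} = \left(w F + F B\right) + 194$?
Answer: $2 \sqrt{77} \approx 17.55$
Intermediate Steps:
$w = 17$
$Q{\left(F,B \right)} = 194 + 17 F + B F$ ($Q{\left(F,B \right)} = \left(17 F + F B\right) + 194 = \left(17 F + B F\right) + 194 = 194 + 17 F + B F$)
$\sqrt{-2622 + Q{\left(R{\left(4,-10 \right)},154 \right)}} = \sqrt{-2622 + \left(194 + 17 \cdot 4^{2} + 154 \cdot 4^{2}\right)} = \sqrt{-2622 + \left(194 + 17 \cdot 16 + 154 \cdot 16\right)} = \sqrt{-2622 + \left(194 + 272 + 2464\right)} = \sqrt{-2622 + 2930} = \sqrt{308} = 2 \sqrt{77}$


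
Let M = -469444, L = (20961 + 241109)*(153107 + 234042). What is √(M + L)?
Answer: 9*√1252588506 ≈ 3.1853e+5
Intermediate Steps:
L = 101460138430 (L = 262070*387149 = 101460138430)
√(M + L) = √(-469444 + 101460138430) = √101459668986 = 9*√1252588506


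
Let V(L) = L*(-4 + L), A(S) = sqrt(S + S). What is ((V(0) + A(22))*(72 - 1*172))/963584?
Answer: -25*sqrt(11)/120448 ≈ -0.00068839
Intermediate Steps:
A(S) = sqrt(2)*sqrt(S) (A(S) = sqrt(2*S) = sqrt(2)*sqrt(S))
((V(0) + A(22))*(72 - 1*172))/963584 = ((0*(-4 + 0) + sqrt(2)*sqrt(22))*(72 - 1*172))/963584 = ((0*(-4) + 2*sqrt(11))*(72 - 172))*(1/963584) = ((0 + 2*sqrt(11))*(-100))*(1/963584) = ((2*sqrt(11))*(-100))*(1/963584) = -200*sqrt(11)*(1/963584) = -25*sqrt(11)/120448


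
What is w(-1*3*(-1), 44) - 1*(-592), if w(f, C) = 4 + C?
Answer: 640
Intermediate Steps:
w(-1*3*(-1), 44) - 1*(-592) = (4 + 44) - 1*(-592) = 48 + 592 = 640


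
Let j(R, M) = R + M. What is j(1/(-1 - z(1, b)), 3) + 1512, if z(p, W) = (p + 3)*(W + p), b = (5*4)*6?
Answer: 734774/485 ≈ 1515.0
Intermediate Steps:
b = 120 (b = 20*6 = 120)
z(p, W) = (3 + p)*(W + p)
j(R, M) = M + R
j(1/(-1 - z(1, b)), 3) + 1512 = (3 + 1/(-1 - (1² + 3*120 + 3*1 + 120*1))) + 1512 = (3 + 1/(-1 - (1 + 360 + 3 + 120))) + 1512 = (3 + 1/(-1 - 1*484)) + 1512 = (3 + 1/(-1 - 484)) + 1512 = (3 + 1/(-485)) + 1512 = (3 - 1/485) + 1512 = 1454/485 + 1512 = 734774/485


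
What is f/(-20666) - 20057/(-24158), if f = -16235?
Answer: 201675773/124812307 ≈ 1.6158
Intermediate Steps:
f/(-20666) - 20057/(-24158) = -16235/(-20666) - 20057/(-24158) = -16235*(-1/20666) - 20057*(-1/24158) = 16235/20666 + 20057/24158 = 201675773/124812307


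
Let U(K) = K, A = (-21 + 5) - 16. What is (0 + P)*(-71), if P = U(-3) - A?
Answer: -2059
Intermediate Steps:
A = -32 (A = -16 - 16 = -32)
P = 29 (P = -3 - 1*(-32) = -3 + 32 = 29)
(0 + P)*(-71) = (0 + 29)*(-71) = 29*(-71) = -2059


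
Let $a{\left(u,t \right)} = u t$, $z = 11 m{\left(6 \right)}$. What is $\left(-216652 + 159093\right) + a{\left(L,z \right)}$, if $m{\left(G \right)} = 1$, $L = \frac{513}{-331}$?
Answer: $- \frac{19057672}{331} \approx -57576.0$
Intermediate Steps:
$L = - \frac{513}{331}$ ($L = 513 \left(- \frac{1}{331}\right) = - \frac{513}{331} \approx -1.5498$)
$z = 11$ ($z = 11 \cdot 1 = 11$)
$a{\left(u,t \right)} = t u$
$\left(-216652 + 159093\right) + a{\left(L,z \right)} = \left(-216652 + 159093\right) + 11 \left(- \frac{513}{331}\right) = -57559 - \frac{5643}{331} = - \frac{19057672}{331}$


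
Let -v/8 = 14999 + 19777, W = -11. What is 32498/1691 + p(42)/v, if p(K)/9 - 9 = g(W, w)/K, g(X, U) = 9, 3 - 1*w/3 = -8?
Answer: 4687958775/243936896 ≈ 19.218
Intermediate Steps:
v = -278208 (v = -8*(14999 + 19777) = -8*34776 = -278208)
w = 33 (w = 9 - 3*(-8) = 9 + 24 = 33)
p(K) = 81 + 81/K (p(K) = 81 + 9*(9/K) = 81 + 81/K)
32498/1691 + p(42)/v = 32498/1691 + (81 + 81/42)/(-278208) = 32498*(1/1691) + (81 + 81*(1/42))*(-1/278208) = 32498/1691 + (81 + 27/14)*(-1/278208) = 32498/1691 + (1161/14)*(-1/278208) = 32498/1691 - 43/144256 = 4687958775/243936896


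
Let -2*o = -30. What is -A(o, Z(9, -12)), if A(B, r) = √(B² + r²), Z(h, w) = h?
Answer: -3*√34 ≈ -17.493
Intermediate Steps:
o = 15 (o = -½*(-30) = 15)
-A(o, Z(9, -12)) = -√(15² + 9²) = -√(225 + 81) = -√306 = -3*√34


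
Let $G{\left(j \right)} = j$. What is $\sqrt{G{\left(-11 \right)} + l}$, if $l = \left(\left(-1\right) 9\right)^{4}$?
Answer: $5 \sqrt{262} \approx 80.932$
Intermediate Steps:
$l = 6561$ ($l = \left(-9\right)^{4} = 6561$)
$\sqrt{G{\left(-11 \right)} + l} = \sqrt{-11 + 6561} = \sqrt{6550} = 5 \sqrt{262}$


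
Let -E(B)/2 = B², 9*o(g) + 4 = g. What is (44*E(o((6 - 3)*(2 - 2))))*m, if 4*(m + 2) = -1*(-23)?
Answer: -1760/27 ≈ -65.185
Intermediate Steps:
m = 15/4 (m = -2 + (-1*(-23))/4 = -2 + (¼)*23 = -2 + 23/4 = 15/4 ≈ 3.7500)
o(g) = -4/9 + g/9
E(B) = -2*B²
(44*E(o((6 - 3)*(2 - 2))))*m = (44*(-2*(-4/9 + ((6 - 3)*(2 - 2))/9)²))*(15/4) = (44*(-2*(-4/9 + (3*0)/9)²))*(15/4) = (44*(-2*(-4/9 + (⅑)*0)²))*(15/4) = (44*(-2*(-4/9 + 0)²))*(15/4) = (44*(-2*(-4/9)²))*(15/4) = (44*(-2*16/81))*(15/4) = (44*(-32/81))*(15/4) = -1408/81*15/4 = -1760/27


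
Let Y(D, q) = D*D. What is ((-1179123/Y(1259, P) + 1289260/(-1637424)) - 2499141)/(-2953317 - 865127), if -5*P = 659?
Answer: 1621599665349536179/2477644806211367184 ≈ 0.65449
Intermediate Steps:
P = -659/5 (P = -⅕*659 = -659/5 ≈ -131.80)
Y(D, q) = D²
((-1179123/Y(1259, P) + 1289260/(-1637424)) - 2499141)/(-2953317 - 865127) = ((-1179123/(1259²) + 1289260/(-1637424)) - 2499141)/(-2953317 - 865127) = ((-1179123/1585081 + 1289260*(-1/1637424)) - 2499141)/(-3818444) = ((-1179123*1/1585081 - 322315/409356) - 2499141)*(-1/3818444) = ((-1179123/1585081 - 322315/409356) - 2499141)*(-1/3818444) = (-993576457303/648862417836 - 2499141)*(-1/3818444) = -1621599665349536179/648862417836*(-1/3818444) = 1621599665349536179/2477644806211367184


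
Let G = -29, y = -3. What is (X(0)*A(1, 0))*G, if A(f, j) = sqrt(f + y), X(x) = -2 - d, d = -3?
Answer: -29*I*sqrt(2) ≈ -41.012*I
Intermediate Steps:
X(x) = 1 (X(x) = -2 - 1*(-3) = -2 + 3 = 1)
A(f, j) = sqrt(-3 + f) (A(f, j) = sqrt(f - 3) = sqrt(-3 + f))
(X(0)*A(1, 0))*G = (1*sqrt(-3 + 1))*(-29) = (1*sqrt(-2))*(-29) = (1*(I*sqrt(2)))*(-29) = (I*sqrt(2))*(-29) = -29*I*sqrt(2)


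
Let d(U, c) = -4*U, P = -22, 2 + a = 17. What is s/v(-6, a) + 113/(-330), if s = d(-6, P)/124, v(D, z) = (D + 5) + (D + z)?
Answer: -6511/20460 ≈ -0.31823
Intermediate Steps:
a = 15 (a = -2 + 17 = 15)
v(D, z) = 5 + z + 2*D (v(D, z) = (5 + D) + (D + z) = 5 + z + 2*D)
s = 6/31 (s = -4*(-6)/124 = 24*(1/124) = 6/31 ≈ 0.19355)
s/v(-6, a) + 113/(-330) = 6/(31*(5 + 15 + 2*(-6))) + 113/(-330) = 6/(31*(5 + 15 - 12)) + 113*(-1/330) = (6/31)/8 - 113/330 = (6/31)*(⅛) - 113/330 = 3/124 - 113/330 = -6511/20460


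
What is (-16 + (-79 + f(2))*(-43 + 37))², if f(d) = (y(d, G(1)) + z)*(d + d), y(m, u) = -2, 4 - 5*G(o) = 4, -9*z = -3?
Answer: 248004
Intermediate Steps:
z = ⅓ (z = -⅑*(-3) = ⅓ ≈ 0.33333)
G(o) = 0 (G(o) = ⅘ - ⅕*4 = ⅘ - ⅘ = 0)
f(d) = -10*d/3 (f(d) = (-2 + ⅓)*(d + d) = -10*d/3)
(-16 + (-79 + f(2))*(-43 + 37))² = (-16 + (-79 - 10/3*2)*(-43 + 37))² = (-16 + (-79 - 20/3)*(-6))² = (-16 - 257/3*(-6))² = (-16 + 514)² = 498² = 248004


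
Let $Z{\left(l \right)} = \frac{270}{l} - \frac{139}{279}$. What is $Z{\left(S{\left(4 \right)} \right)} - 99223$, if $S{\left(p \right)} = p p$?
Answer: $- \frac{221429183}{2232} \approx -99207.0$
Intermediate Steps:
$S{\left(p \right)} = p^{2}$
$Z{\left(l \right)} = - \frac{139}{279} + \frac{270}{l}$ ($Z{\left(l \right)} = \frac{270}{l} - \frac{139}{279} = - \frac{139}{279} + \frac{270}{l}$)
$Z{\left(S{\left(4 \right)} \right)} - 99223 = \left(- \frac{139}{279} + \frac{270}{4^{2}}\right) - 99223 = \left(- \frac{139}{279} + \frac{270}{16}\right) - 99223 = \left(- \frac{139}{279} + 270 \cdot \frac{1}{16}\right) - 99223 = \left(- \frac{139}{279} + \frac{135}{8}\right) - 99223 = \frac{36553}{2232} - 99223 = - \frac{221429183}{2232}$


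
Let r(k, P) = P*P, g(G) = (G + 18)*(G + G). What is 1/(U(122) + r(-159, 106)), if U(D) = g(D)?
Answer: 1/45396 ≈ 2.2028e-5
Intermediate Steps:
g(G) = 2*G*(18 + G) (g(G) = (18 + G)*(2*G) = 2*G*(18 + G))
U(D) = 2*D*(18 + D)
r(k, P) = P²
1/(U(122) + r(-159, 106)) = 1/(2*122*(18 + 122) + 106²) = 1/(2*122*140 + 11236) = 1/(34160 + 11236) = 1/45396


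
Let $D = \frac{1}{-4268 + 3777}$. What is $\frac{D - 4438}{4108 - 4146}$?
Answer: $\frac{2179059}{18658} \approx 116.79$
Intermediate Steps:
$D = - \frac{1}{491}$ ($D = \frac{1}{-491} = - \frac{1}{491} \approx -0.0020367$)
$\frac{D - 4438}{4108 - 4146} = \frac{- \frac{1}{491} - 4438}{4108 - 4146} = - \frac{2179059}{491 \left(-38\right)} = \left(- \frac{2179059}{491}\right) \left(- \frac{1}{38}\right) = \frac{2179059}{18658}$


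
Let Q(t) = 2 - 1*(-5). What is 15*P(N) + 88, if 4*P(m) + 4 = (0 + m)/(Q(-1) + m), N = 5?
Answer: 1193/16 ≈ 74.563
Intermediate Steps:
Q(t) = 7 (Q(t) = 2 + 5 = 7)
P(m) = -1 + m/(4*(7 + m)) (P(m) = -1 + ((0 + m)/(7 + m))/4 = -1 + (m/(7 + m))/4 = -1 + m/(4*(7 + m)))
15*P(N) + 88 = 15*((-28 - 3*5)/(4*(7 + 5))) + 88 = 15*((¼)*(-28 - 15)/12) + 88 = 15*((¼)*(1/12)*(-43)) + 88 = 15*(-43/48) + 88 = -215/16 + 88 = 1193/16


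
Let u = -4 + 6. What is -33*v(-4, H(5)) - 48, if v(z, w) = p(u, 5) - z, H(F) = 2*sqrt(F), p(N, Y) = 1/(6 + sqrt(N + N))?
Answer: -1473/8 ≈ -184.13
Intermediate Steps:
u = 2
p(N, Y) = 1/(6 + sqrt(2)*sqrt(N)) (p(N, Y) = 1/(6 + sqrt(2*N)) = 1/(6 + sqrt(2)*sqrt(N)))
v(z, w) = 1/8 - z (v(z, w) = 1/(6 + sqrt(2)*sqrt(2)) - z = 1/(6 + 2) - z = 1/8 - z)
-33*v(-4, H(5)) - 48 = -33*(1/8 - 1*(-4)) - 48 = -33*(1/8 + 4) - 48 = -33*33/8 - 48 = -1089/8 - 48 = -1473/8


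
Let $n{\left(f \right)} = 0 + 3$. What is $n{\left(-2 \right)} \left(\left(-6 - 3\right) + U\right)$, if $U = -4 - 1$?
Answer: $-42$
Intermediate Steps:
$n{\left(f \right)} = 3$
$U = -5$
$n{\left(-2 \right)} \left(\left(-6 - 3\right) + U\right) = 3 \left(\left(-6 - 3\right) - 5\right) = 3 \left(-9 - 5\right) = 3 \left(-14\right) = -42$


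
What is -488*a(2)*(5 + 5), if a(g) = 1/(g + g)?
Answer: -1220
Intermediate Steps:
a(g) = 1/(2*g)
-488*a(2)*(5 + 5) = -488*(½)/2*(5 + 5) = -488*(½)*(½)*10 = -122*10 = -488*5/2 = -1220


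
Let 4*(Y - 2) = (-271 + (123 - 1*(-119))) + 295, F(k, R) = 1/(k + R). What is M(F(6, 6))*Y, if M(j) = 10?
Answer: 685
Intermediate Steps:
F(k, R) = 1/(R + k)
Y = 137/2 (Y = 2 + ((-271 + (123 - 1*(-119))) + 295)/4 = 2 + ((-271 + (123 + 119)) + 295)/4 = 2 + ((-271 + 242) + 295)/4 = 2 + (-29 + 295)/4 = 2 + (¼)*266 = 2 + 133/2 = 137/2 ≈ 68.500)
M(F(6, 6))*Y = 10*(137/2) = 685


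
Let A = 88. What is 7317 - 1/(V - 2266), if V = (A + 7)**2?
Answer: 49455602/6759 ≈ 7317.0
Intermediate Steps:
V = 9025 (V = (88 + 7)**2 = 95**2 = 9025)
7317 - 1/(V - 2266) = 7317 - 1/(9025 - 2266) = 7317 - 1/6759 = 49455602/6759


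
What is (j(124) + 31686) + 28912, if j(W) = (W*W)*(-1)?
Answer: 45222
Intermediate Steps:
j(W) = -W² (j(W) = W²*(-1) = -W²)
(j(124) + 31686) + 28912 = (-1*124² + 31686) + 28912 = (-1*15376 + 31686) + 28912 = (-15376 + 31686) + 28912 = 16310 + 28912 = 45222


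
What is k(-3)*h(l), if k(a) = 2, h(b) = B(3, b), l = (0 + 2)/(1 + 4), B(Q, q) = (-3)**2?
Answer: 18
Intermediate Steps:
B(Q, q) = 9
l = 2/5 ≈ 0.40000
h(b) = 9
k(-3)*h(l) = 2*9 = 18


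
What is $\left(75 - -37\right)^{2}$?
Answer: $12544$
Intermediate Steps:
$\left(75 - -37\right)^{2} = \left(75 + \left(-22 + 59\right)\right)^{2} = \left(75 + 37\right)^{2} = 112^{2} = 12544$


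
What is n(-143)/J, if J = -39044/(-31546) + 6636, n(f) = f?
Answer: -2255539/104689150 ≈ -0.021545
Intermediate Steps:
J = 104689150/15773 (J = -39044*(-1/31546) + 6636 = 19522/15773 + 6636 = 104689150/15773 ≈ 6637.2)
n(-143)/J = -143/104689150/15773 = -143*15773/104689150 = -2255539/104689150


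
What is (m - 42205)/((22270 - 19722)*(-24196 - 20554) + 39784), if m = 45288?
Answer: -3083/113983216 ≈ -2.7048e-5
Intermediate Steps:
(m - 42205)/((22270 - 19722)*(-24196 - 20554) + 39784) = (45288 - 42205)/((22270 - 19722)*(-24196 - 20554) + 39784) = 3083/(2548*(-44750) + 39784) = 3083/(-114023000 + 39784) = 3083/(-113983216) = 3083*(-1/113983216) = -3083/113983216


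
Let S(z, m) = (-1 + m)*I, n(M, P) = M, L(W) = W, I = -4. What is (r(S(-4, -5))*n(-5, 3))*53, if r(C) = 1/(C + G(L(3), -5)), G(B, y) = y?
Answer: -265/19 ≈ -13.947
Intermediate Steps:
S(z, m) = 4 - 4*m (S(z, m) = (-1 + m)*(-4) = 4 - 4*m)
r(C) = 1/(-5 + C) (r(C) = 1/(C - 5) = 1/(-5 + C))
(r(S(-4, -5))*n(-5, 3))*53 = (-5/(-5 + (4 - 4*(-5))))*53 = (-5/(-5 + (4 + 20)))*53 = (-5/(-5 + 24))*53 = (-5/19)*53 = ((1/19)*(-5))*53 = -5/19*53 = -265/19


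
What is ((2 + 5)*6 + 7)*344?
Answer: 16856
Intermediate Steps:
((2 + 5)*6 + 7)*344 = (7*6 + 7)*344 = (42 + 7)*344 = 49*344 = 16856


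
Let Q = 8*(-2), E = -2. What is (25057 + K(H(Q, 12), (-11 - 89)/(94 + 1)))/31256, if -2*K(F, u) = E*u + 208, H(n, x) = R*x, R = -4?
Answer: 474087/593864 ≈ 0.79831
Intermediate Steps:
Q = -16
H(n, x) = -4*x
K(F, u) = -104 + u (K(F, u) = -(-2*u + 208)/2 = -(208 - 2*u)/2 = -104 + u)
(25057 + K(H(Q, 12), (-11 - 89)/(94 + 1)))/31256 = (25057 + (-104 + (-11 - 89)/(94 + 1)))/31256 = (25057 + (-104 - 100/95))*(1/31256) = (25057 + (-104 - 100*1/95))*(1/31256) = (25057 + (-104 - 20/19))*(1/31256) = (25057 - 1996/19)*(1/31256) = (474087/19)*(1/31256) = 474087/593864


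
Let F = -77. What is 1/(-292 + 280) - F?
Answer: 923/12 ≈ 76.917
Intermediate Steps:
1/(-292 + 280) - F = 1/(-292 + 280) - 1*(-77) = 1/(-12) + 77 = -1/12 + 77 = 923/12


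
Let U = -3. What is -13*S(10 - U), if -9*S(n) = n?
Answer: 169/9 ≈ 18.778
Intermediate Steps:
S(n) = -n/9
-13*S(10 - U) = -(-13)*(10 - 1*(-3))/9 = -(-13)*(10 + 3)/9 = -(-13)*13/9 = -13*(-13/9) = 169/9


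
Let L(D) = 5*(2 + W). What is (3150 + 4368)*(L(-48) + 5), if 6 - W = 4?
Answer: 187950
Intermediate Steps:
W = 2 (W = 6 - 1*4 = 6 - 4 = 2)
L(D) = 20 (L(D) = 5*(2 + 2) = 5*4 = 20)
(3150 + 4368)*(L(-48) + 5) = (3150 + 4368)*(20 + 5) = 7518*25 = 187950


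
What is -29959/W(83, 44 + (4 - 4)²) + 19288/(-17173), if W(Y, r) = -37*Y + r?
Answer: 456101131/51982671 ≈ 8.7741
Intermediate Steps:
W(Y, r) = r - 37*Y
-29959/W(83, 44 + (4 - 4)²) + 19288/(-17173) = -29959/((44 + (4 - 4)²) - 37*83) + 19288/(-17173) = -29959/((44 + 0²) - 3071) + 19288*(-1/17173) = -29959/((44 + 0) - 3071) - 19288/17173 = -29959/(44 - 3071) - 19288/17173 = -29959/(-3027) - 19288/17173 = -29959*(-1/3027) - 19288/17173 = 29959/3027 - 19288/17173 = 456101131/51982671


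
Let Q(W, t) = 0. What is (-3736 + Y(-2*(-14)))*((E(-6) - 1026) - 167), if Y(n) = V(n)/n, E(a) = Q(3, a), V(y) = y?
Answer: 4455855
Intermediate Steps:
E(a) = 0
Y(n) = 1 (Y(n) = n/n = 1)
(-3736 + Y(-2*(-14)))*((E(-6) - 1026) - 167) = (-3736 + 1)*((0 - 1026) - 167) = -3735*(-1026 - 167) = -3735*(-1193) = 4455855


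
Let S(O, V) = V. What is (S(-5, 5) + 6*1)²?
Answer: 121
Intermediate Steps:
(S(-5, 5) + 6*1)² = (5 + 6*1)² = (5 + 6)² = 11² = 121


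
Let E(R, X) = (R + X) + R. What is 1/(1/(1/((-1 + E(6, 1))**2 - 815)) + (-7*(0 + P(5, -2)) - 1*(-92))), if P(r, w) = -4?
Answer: -1/551 ≈ -0.0018149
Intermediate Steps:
E(R, X) = X + 2*R
1/(1/(1/((-1 + E(6, 1))**2 - 815)) + (-7*(0 + P(5, -2)) - 1*(-92))) = 1/(1/(1/((-1 + (1 + 2*6))**2 - 815)) + (-7*(0 - 4) - 1*(-92))) = 1/(1/(1/((-1 + (1 + 12))**2 - 815)) + (-7*(-4) + 92)) = 1/(1/(1/((-1 + 13)**2 - 815)) + (28 + 92)) = 1/(1/(1/(12**2 - 815)) + 120) = 1/(1/(1/(144 - 815)) + 120) = 1/(1/(1/(-671)) + 120) = 1/(1/(-1/671) + 120) = 1/(-671 + 120) = 1/(-551) = -1/551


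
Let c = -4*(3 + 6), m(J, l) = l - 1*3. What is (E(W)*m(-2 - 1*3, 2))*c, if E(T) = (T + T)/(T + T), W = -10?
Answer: 36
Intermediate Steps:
m(J, l) = -3 + l (m(J, l) = l - 3 = -3 + l)
E(T) = 1 (E(T) = (2*T)/((2*T)) = (2*T)*(1/(2*T)) = 1)
c = -36 (c = -4*9 = -36)
(E(W)*m(-2 - 1*3, 2))*c = (1*(-3 + 2))*(-36) = (1*(-1))*(-36) = -1*(-36) = 36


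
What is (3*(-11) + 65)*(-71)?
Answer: -2272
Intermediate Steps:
(3*(-11) + 65)*(-71) = (-33 + 65)*(-71) = 32*(-71) = -2272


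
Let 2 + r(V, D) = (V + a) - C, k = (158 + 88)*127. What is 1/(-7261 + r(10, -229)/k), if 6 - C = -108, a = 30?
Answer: -15621/113424119 ≈ -0.00013772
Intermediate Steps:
C = 114 (C = 6 - 1*(-108) = 6 + 108 = 114)
k = 31242 (k = 246*127 = 31242)
r(V, D) = -86 + V (r(V, D) = -2 + ((V + 30) - 1*114) = -2 + ((30 + V) - 114) = -2 + (-84 + V) = -86 + V)
1/(-7261 + r(10, -229)/k) = 1/(-7261 + (-86 + 10)/31242) = 1/(-7261 - 76*1/31242) = 1/(-7261 - 38/15621) = 1/(-113424119/15621) = -15621/113424119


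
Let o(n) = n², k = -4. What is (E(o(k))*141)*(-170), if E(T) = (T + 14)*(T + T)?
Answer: -23011200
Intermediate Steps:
E(T) = 2*T*(14 + T) (E(T) = (14 + T)*(2*T) = 2*T*(14 + T))
(E(o(k))*141)*(-170) = ((2*(-4)²*(14 + (-4)²))*141)*(-170) = ((2*16*(14 + 16))*141)*(-170) = ((2*16*30)*141)*(-170) = (960*141)*(-170) = 135360*(-170) = -23011200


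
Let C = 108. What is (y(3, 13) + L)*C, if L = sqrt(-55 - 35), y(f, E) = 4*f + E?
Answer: 2700 + 324*I*sqrt(10) ≈ 2700.0 + 1024.6*I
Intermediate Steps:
y(f, E) = E + 4*f
L = 3*I*sqrt(10) (L = sqrt(-90) = 3*I*sqrt(10) ≈ 9.4868*I)
(y(3, 13) + L)*C = ((13 + 4*3) + 3*I*sqrt(10))*108 = ((13 + 12) + 3*I*sqrt(10))*108 = (25 + 3*I*sqrt(10))*108 = 2700 + 324*I*sqrt(10)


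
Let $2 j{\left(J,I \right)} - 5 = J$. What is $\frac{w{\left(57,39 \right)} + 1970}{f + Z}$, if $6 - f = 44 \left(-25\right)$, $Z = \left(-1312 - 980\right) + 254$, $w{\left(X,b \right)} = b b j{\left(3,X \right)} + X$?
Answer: $- \frac{8111}{932} \approx -8.7028$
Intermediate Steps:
$j{\left(J,I \right)} = \frac{5}{2} + \frac{J}{2}$
$w{\left(X,b \right)} = X + 4 b^{2}$ ($w{\left(X,b \right)} = b b \left(\frac{5}{2} + \frac{1}{2} \cdot 3\right) + X = b^{2} \left(\frac{5}{2} + \frac{3}{2}\right) + X = b^{2} \cdot 4 + X = 4 b^{2} + X = X + 4 b^{2}$)
$Z = -2038$ ($Z = -2292 + 254 = -2038$)
$f = 1106$ ($f = 6 - 44 \left(-25\right) = 6 - -1100 = 6 + 1100 = 1106$)
$\frac{w{\left(57,39 \right)} + 1970}{f + Z} = \frac{\left(57 + 4 \cdot 39^{2}\right) + 1970}{1106 - 2038} = \frac{\left(57 + 4 \cdot 1521\right) + 1970}{-932} = \left(\left(57 + 6084\right) + 1970\right) \left(- \frac{1}{932}\right) = \left(6141 + 1970\right) \left(- \frac{1}{932}\right) = 8111 \left(- \frac{1}{932}\right) = - \frac{8111}{932}$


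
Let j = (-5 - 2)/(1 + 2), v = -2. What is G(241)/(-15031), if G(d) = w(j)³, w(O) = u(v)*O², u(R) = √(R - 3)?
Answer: 588245*I*√5/10957599 ≈ 0.12004*I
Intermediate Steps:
j = -7/3 ≈ -2.3333
u(R) = √(-3 + R)
w(O) = I*√5*O² (w(O) = √(-3 - 2)*O² = √(-5)*O² = (I*√5)*O² = I*√5*O²)
G(d) = -588245*I*√5/729 (G(d) = (I*√5*(-7/3)²)³ = (I*√5*(49/9))³ = (49*I*√5/9)³ = -588245*I*√5/729)
G(241)/(-15031) = -588245*I*√5/729/(-15031) = -588245*I*√5/729*(-1/15031) = 588245*I*√5/10957599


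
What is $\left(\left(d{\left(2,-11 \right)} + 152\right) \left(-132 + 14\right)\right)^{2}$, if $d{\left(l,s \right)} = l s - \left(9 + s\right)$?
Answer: $242611776$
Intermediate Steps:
$d{\left(l,s \right)} = -9 - s + l s$
$\left(\left(d{\left(2,-11 \right)} + 152\right) \left(-132 + 14\right)\right)^{2} = \left(\left(\left(-9 - -11 + 2 \left(-11\right)\right) + 152\right) \left(-132 + 14\right)\right)^{2} = \left(\left(\left(-9 + 11 - 22\right) + 152\right) \left(-118\right)\right)^{2} = \left(\left(-20 + 152\right) \left(-118\right)\right)^{2} = \left(132 \left(-118\right)\right)^{2} = \left(-15576\right)^{2} = 242611776$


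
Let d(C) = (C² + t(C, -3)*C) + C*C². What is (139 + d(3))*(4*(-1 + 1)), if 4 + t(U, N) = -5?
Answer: 0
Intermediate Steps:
t(U, N) = -9 (t(U, N) = -4 - 5 = -9)
d(C) = C² + C³ - 9*C (d(C) = (C² - 9*C) + C*C² = (C² - 9*C) + C³ = C² + C³ - 9*C)
(139 + d(3))*(4*(-1 + 1)) = (139 + 3*(-9 + 3 + 3²))*(4*(-1 + 1)) = (139 + 3*(-9 + 3 + 9))*(4*0) = (139 + 3*3)*0 = (139 + 9)*0 = 148*0 = 0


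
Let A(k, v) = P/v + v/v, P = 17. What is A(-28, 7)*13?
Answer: 312/7 ≈ 44.571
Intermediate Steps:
A(k, v) = 1 + 17/v (A(k, v) = 17/v + v/v = 17/v + 1 = 1 + 17/v)
A(-28, 7)*13 = ((17 + 7)/7)*13 = ((⅐)*24)*13 = (24/7)*13 = 312/7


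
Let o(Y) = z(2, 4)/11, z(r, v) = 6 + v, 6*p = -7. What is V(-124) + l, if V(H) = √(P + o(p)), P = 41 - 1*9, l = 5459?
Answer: 5459 + √3982/11 ≈ 5464.7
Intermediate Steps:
p = -7/6 (p = (⅙)*(-7) = -7/6 ≈ -1.1667)
o(Y) = 10/11 (o(Y) = (6 + 4)/11 = 10*(1/11) = 10/11)
P = 32 (P = 41 - 9 = 32)
V(H) = √3982/11 (V(H) = √(32 + 10/11) = √(362/11) = √3982/11)
V(-124) + l = √3982/11 + 5459 = 5459 + √3982/11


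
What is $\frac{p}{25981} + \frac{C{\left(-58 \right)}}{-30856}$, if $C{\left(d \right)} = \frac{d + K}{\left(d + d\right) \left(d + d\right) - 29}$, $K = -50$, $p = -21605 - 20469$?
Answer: $- \frac{4357850789485}{2691004886318} \approx -1.6194$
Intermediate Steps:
$p = -42074$ ($p = -21605 - 20469 = -42074$)
$C{\left(d \right)} = \frac{-50 + d}{-29 + 4 d^{2}}$ ($C{\left(d \right)} = \frac{d - 50}{\left(d + d\right) \left(d + d\right) - 29} = \frac{-50 + d}{2 d 2 d - 29} = \frac{-50 + d}{4 d^{2} - 29} = \frac{-50 + d}{-29 + 4 d^{2}}$)
$\frac{p}{25981} + \frac{C{\left(-58 \right)}}{-30856} = - \frac{42074}{25981} + \frac{\frac{1}{-29 + 4 \left(-58\right)^{2}} \left(-50 - 58\right)}{-30856} = \left(-42074\right) \frac{1}{25981} + \frac{1}{-29 + 4 \cdot 3364} \left(-108\right) \left(- \frac{1}{30856}\right) = - \frac{42074}{25981} + \frac{1}{-29 + 13456} \left(-108\right) \left(- \frac{1}{30856}\right) = - \frac{42074}{25981} + \frac{1}{13427} \left(-108\right) \left(- \frac{1}{30856}\right) = - \frac{42074}{25981} - - \frac{27}{103575878} = - \frac{42074}{25981} + \frac{27}{103575878} = - \frac{4357850789485}{2691004886318}$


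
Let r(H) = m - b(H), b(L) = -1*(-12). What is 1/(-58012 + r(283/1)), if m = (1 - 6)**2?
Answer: -1/57999 ≈ -1.7242e-5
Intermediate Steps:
b(L) = 12
m = 25 (m = (-5)**2 = 25)
r(H) = 13 (r(H) = 25 - 1*12 = 25 - 12 = 13)
1/(-58012 + r(283/1)) = 1/(-58012 + 13) = 1/(-57999) = -1/57999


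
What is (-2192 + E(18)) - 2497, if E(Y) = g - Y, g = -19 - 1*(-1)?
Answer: -4725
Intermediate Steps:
g = -18 (g = -19 + 1 = -18)
E(Y) = -18 - Y
(-2192 + E(18)) - 2497 = (-2192 + (-18 - 1*18)) - 2497 = (-2192 + (-18 - 18)) - 2497 = (-2192 - 36) - 2497 = -2228 - 2497 = -4725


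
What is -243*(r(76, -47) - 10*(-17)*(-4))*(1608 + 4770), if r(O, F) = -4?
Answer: 1060100136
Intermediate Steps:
-243*(r(76, -47) - 10*(-17)*(-4))*(1608 + 4770) = -243*(-4 - 10*(-17)*(-4))*(1608 + 4770) = -243*(-4 + 170*(-4))*6378 = -243*(-4 - 680)*6378 = -(-166212)*6378 = -243*(-4362552) = 1060100136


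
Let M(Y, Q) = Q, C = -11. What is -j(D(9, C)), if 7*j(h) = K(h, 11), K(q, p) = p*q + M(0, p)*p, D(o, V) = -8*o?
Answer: 671/7 ≈ 95.857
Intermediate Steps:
K(q, p) = p² + p*q (K(q, p) = p*q + p*p = p*q + p² = p² + p*q)
j(h) = 121/7 + 11*h/7 (j(h) = (11*(11 + h))/7 = (121 + 11*h)/7 = 121/7 + 11*h/7)
-j(D(9, C)) = -(121/7 + 11*(-8*9)/7) = -(121/7 + (11/7)*(-72)) = -(121/7 - 792/7) = -1*(-671/7) = 671/7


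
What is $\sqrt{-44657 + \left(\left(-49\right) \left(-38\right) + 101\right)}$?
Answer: $i \sqrt{42694} \approx 206.63 i$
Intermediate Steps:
$\sqrt{-44657 + \left(\left(-49\right) \left(-38\right) + 101\right)} = \sqrt{-44657 + \left(1862 + 101\right)} = \sqrt{-44657 + 1963} = \sqrt{-42694} = i \sqrt{42694}$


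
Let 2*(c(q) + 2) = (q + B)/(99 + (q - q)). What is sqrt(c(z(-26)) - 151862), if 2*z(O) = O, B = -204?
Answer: I*sqrt(661524358)/66 ≈ 389.7*I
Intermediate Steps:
z(O) = O/2
c(q) = -100/33 + q/198 (c(q) = -2 + ((q - 204)/(99 + (q - q)))/2 = -2 + ((-204 + q)/(99 + 0))/2 = -2 + ((-204 + q)/99)/2 = -2 + ((-204 + q)*(1/99))/2 = -2 + (-68/33 + q/99)/2 = -2 + (-34/33 + q/198) = -100/33 + q/198)
sqrt(c(z(-26)) - 151862) = sqrt((-100/33 + ((1/2)*(-26))/198) - 151862) = sqrt((-100/33 + (1/198)*(-13)) - 151862) = sqrt((-100/33 - 13/198) - 151862) = sqrt(-613/198 - 151862) = sqrt(-30069289/198) = I*sqrt(661524358)/66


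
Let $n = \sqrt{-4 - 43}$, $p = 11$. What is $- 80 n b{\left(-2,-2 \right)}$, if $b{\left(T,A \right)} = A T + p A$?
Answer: $1440 i \sqrt{47} \approx 9872.1 i$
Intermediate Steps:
$n = i \sqrt{47}$ ($n = \sqrt{-47} = i \sqrt{47} \approx 6.8557 i$)
$b{\left(T,A \right)} = 11 A + A T$ ($b{\left(T,A \right)} = A T + 11 A = 11 A + A T$)
$- 80 n b{\left(-2,-2 \right)} = - 80 i \sqrt{47} \left(- 2 \left(11 - 2\right)\right) = - 80 i \sqrt{47} \left(\left(-2\right) 9\right) = - 80 i \sqrt{47} \left(-18\right) = 1440 i \sqrt{47}$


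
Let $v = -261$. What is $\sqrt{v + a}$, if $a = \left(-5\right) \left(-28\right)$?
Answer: $11 i \approx 11.0 i$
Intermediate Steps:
$a = 140$
$\sqrt{v + a} = \sqrt{-261 + 140} = \sqrt{-121} = 11 i$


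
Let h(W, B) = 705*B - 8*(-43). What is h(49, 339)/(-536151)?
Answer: -239339/536151 ≈ -0.44640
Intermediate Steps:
h(W, B) = 344 + 705*B (h(W, B) = 705*B + 344 = 344 + 705*B)
h(49, 339)/(-536151) = (344 + 705*339)/(-536151) = (344 + 238995)*(-1/536151) = 239339*(-1/536151) = -239339/536151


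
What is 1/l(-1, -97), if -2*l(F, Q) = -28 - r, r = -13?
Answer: 2/15 ≈ 0.13333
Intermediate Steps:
l(F, Q) = 15/2 (l(F, Q) = -(-28 - 1*(-13))/2 = -(-28 + 13)/2 = -½*(-15) = 15/2)
1/l(-1, -97) = 1/(15/2) = 2/15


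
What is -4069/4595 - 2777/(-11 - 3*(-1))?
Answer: 12727763/36760 ≈ 346.24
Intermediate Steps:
-4069/4595 - 2777/(-11 - 3*(-1)) = -4069*1/4595 - 2777/(-11 + 3) = -4069/4595 - 2777/(-8) = -4069/4595 - 2777*(-1/8) = -4069/4595 + 2777/8 = 12727763/36760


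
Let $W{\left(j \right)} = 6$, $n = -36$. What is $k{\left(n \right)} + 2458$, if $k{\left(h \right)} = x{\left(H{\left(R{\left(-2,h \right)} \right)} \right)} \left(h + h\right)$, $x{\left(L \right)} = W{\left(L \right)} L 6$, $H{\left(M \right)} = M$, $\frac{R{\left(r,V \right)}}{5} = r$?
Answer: $28378$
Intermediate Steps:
$R{\left(r,V \right)} = 5 r$
$x{\left(L \right)} = 36 L$ ($x{\left(L \right)} = 6 L 6 = 36 L$)
$k{\left(h \right)} = - 720 h$ ($k{\left(h \right)} = 36 \cdot 5 \left(-2\right) \left(h + h\right) = 36 \left(-10\right) 2 h = - 360 \cdot 2 h = - 720 h$)
$k{\left(n \right)} + 2458 = \left(-720\right) \left(-36\right) + 2458 = 25920 + 2458 = 28378$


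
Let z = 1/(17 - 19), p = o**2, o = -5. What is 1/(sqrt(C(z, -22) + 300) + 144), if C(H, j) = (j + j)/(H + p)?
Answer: 1764/250363 - 7*sqrt(3653)/500726 ≈ 0.0062008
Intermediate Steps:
p = 25 (p = (-5)**2 = 25)
z = -1/2 (z = 1/(-2) = -1/2 ≈ -0.50000)
C(H, j) = 2*j/(25 + H) (C(H, j) = (j + j)/(H + 25) = (2*j)/(25 + H) = 2*j/(25 + H))
1/(sqrt(C(z, -22) + 300) + 144) = 1/(sqrt(2*(-22)/(25 - 1/2) + 300) + 144) = 1/(sqrt(2*(-22)/(49/2) + 300) + 144) = 1/(sqrt(2*(-22)*(2/49) + 300) + 144) = 1/(sqrt(-88/49 + 300) + 144) = 1/(sqrt(14612/49) + 144) = 1/(2*sqrt(3653)/7 + 144) = 1/(144 + 2*sqrt(3653)/7)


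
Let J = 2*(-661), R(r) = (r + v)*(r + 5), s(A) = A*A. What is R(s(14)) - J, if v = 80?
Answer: 56798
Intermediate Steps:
s(A) = A²
R(r) = (5 + r)*(80 + r) (R(r) = (r + 80)*(r + 5) = (80 + r)*(5 + r) = (5 + r)*(80 + r))
J = -1322
R(s(14)) - J = (400 + (14²)² + 85*14²) - 1*(-1322) = (400 + 196² + 85*196) + 1322 = (400 + 38416 + 16660) + 1322 = 55476 + 1322 = 56798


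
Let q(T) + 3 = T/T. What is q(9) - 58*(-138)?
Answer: 8002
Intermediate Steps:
q(T) = -2 (q(T) = -3 + T/T = -3 + 1 = -2)
q(9) - 58*(-138) = -2 - 58*(-138) = -2 + 8004 = 8002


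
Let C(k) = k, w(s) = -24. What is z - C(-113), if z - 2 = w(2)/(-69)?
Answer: 2653/23 ≈ 115.35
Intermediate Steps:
z = 54/23 (z = 2 - 24/(-69) = 2 - 24*(-1/69) = 2 + 8/23 = 54/23 ≈ 2.3478)
z - C(-113) = 54/23 - 1*(-113) = 54/23 + 113 = 2653/23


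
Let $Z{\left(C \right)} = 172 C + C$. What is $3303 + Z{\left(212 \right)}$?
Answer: $39979$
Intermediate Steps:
$Z{\left(C \right)} = 173 C$
$3303 + Z{\left(212 \right)} = 3303 + 173 \cdot 212 = 3303 + 36676 = 39979$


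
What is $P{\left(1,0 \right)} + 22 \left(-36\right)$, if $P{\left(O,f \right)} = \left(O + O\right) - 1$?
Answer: $-791$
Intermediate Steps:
$P{\left(O,f \right)} = -1 + 2 O$ ($P{\left(O,f \right)} = 2 O - 1 = -1 + 2 O$)
$P{\left(1,0 \right)} + 22 \left(-36\right) = \left(-1 + 2 \cdot 1\right) + 22 \left(-36\right) = \left(-1 + 2\right) - 792 = 1 - 792 = -791$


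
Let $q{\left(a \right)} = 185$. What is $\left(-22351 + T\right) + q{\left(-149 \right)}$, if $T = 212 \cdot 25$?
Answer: $-16866$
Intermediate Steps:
$T = 5300$
$\left(-22351 + T\right) + q{\left(-149 \right)} = \left(-22351 + 5300\right) + 185 = -17051 + 185 = -16866$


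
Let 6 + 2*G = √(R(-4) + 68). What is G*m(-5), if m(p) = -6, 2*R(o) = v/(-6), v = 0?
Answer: 18 - 6*√17 ≈ -6.7386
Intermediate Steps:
R(o) = 0 (R(o) = (0/(-6))/2 = (0*(-⅙))/2 = (½)*0 = 0)
G = -3 + √17 (G = -3 + √(0 + 68)/2 = -3 + √68/2 = -3 + (2*√17)/2 = -3 + √17 ≈ 1.1231)
G*m(-5) = (-3 + √17)*(-6) = 18 - 6*√17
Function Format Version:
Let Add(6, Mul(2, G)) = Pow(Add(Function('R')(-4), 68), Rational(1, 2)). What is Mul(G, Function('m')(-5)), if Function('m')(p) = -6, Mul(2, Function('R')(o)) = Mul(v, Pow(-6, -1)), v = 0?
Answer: Add(18, Mul(-6, Pow(17, Rational(1, 2)))) ≈ -6.7386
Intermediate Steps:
Function('R')(o) = 0 (Function('R')(o) = Mul(Rational(1, 2), Mul(0, Pow(-6, -1))) = Mul(Rational(1, 2), Mul(0, Rational(-1, 6))) = Mul(Rational(1, 2), 0) = 0)
G = Add(-3, Pow(17, Rational(1, 2))) (G = Add(-3, Mul(Rational(1, 2), Pow(Add(0, 68), Rational(1, 2)))) = Add(-3, Mul(Rational(1, 2), Pow(68, Rational(1, 2)))) = Add(-3, Mul(Rational(1, 2), Mul(2, Pow(17, Rational(1, 2))))) = Add(-3, Pow(17, Rational(1, 2))) ≈ 1.1231)
Mul(G, Function('m')(-5)) = Mul(Add(-3, Pow(17, Rational(1, 2))), -6) = Add(18, Mul(-6, Pow(17, Rational(1, 2))))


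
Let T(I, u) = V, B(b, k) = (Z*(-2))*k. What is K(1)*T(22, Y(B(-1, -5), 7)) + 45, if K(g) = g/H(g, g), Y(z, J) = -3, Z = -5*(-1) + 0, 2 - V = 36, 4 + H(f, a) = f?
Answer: 169/3 ≈ 56.333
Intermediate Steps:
H(f, a) = -4 + f
V = -34 (V = 2 - 1*36 = 2 - 36 = -34)
Z = 5 (Z = 5 + 0 = 5)
B(b, k) = -10*k (B(b, k) = (5*(-2))*k = -10*k)
K(g) = g/(-4 + g)
T(I, u) = -34
K(1)*T(22, Y(B(-1, -5), 7)) + 45 = (1/(-4 + 1))*(-34) + 45 = (1/(-3))*(-34) + 45 = (1*(-⅓))*(-34) + 45 = -⅓*(-34) + 45 = 34/3 + 45 = 169/3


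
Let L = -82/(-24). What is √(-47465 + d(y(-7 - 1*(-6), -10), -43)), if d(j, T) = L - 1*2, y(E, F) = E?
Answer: I*√1708689/6 ≈ 217.86*I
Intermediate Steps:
L = 41/12 (L = -82*(-1/24) = 41/12 ≈ 3.4167)
d(j, T) = 17/12 (d(j, T) = 41/12 - 1*2 = 41/12 - 2 = 17/12)
√(-47465 + d(y(-7 - 1*(-6), -10), -43)) = √(-47465 + 17/12) = √(-569563/12) = I*√1708689/6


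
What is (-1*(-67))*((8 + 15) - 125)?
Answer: -6834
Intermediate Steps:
(-1*(-67))*((8 + 15) - 125) = 67*(23 - 125) = 67*(-102) = -6834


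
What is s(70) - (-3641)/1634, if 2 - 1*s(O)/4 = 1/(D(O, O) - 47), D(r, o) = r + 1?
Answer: 24661/2451 ≈ 10.062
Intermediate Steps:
D(r, o) = 1 + r
s(O) = 8 - 4/(-46 + O) (s(O) = 8 - 4/((1 + O) - 47) = 8 - 4/(-46 + O))
s(70) - (-3641)/1634 = 4*(-93 + 2*70)/(-46 + 70) - (-3641)/1634 = 4*(-93 + 140)/24 - (-3641)/1634 = 4*(1/24)*47 - 1*(-3641/1634) = 47/6 + 3641/1634 = 24661/2451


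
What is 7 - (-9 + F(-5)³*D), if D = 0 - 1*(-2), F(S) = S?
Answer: 266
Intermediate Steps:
D = 2 (D = 0 + 2 = 2)
7 - (-9 + F(-5)³*D) = 7 - (-9 + (-5)³*2) = 7 - (-9 - 125*2) = 7 - (-9 - 250) = 7 - 1*(-259) = 7 + 259 = 266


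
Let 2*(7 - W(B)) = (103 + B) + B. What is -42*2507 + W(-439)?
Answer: -209799/2 ≈ -1.0490e+5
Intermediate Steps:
W(B) = -89/2 - B (W(B) = 7 - ((103 + B) + B)/2 = 7 - (103 + 2*B)/2 = 7 + (-103/2 - B) = -89/2 - B)
-42*2507 + W(-439) = -42*2507 + (-89/2 - 1*(-439)) = -105294 + (-89/2 + 439) = -105294 + 789/2 = -209799/2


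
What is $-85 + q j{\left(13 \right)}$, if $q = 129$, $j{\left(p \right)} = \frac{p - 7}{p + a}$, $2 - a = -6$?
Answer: $- \frac{337}{7} \approx -48.143$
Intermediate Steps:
$a = 8$ ($a = 2 - -6 = 2 + 6 = 8$)
$j{\left(p \right)} = \frac{-7 + p}{8 + p}$ ($j{\left(p \right)} = \frac{p - 7}{p + 8} = \frac{-7 + p}{8 + p}$)
$-85 + q j{\left(13 \right)} = -85 + 129 \frac{-7 + 13}{8 + 13} = -85 + 129 \cdot \frac{1}{21} \cdot 6 = -85 + 129 \cdot \frac{2}{7} = -85 + \frac{258}{7} = - \frac{337}{7}$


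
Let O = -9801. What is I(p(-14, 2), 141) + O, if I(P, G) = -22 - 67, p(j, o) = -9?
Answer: -9890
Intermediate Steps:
I(P, G) = -89
I(p(-14, 2), 141) + O = -89 - 9801 = -9890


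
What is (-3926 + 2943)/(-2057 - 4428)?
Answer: 983/6485 ≈ 0.15158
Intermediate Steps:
(-3926 + 2943)/(-2057 - 4428) = -983/(-6485) = -983*(-1/6485) = 983/6485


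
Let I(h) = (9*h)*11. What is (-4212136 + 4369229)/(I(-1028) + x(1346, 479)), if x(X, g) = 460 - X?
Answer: -157093/102658 ≈ -1.5303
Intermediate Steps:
I(h) = 99*h
(-4212136 + 4369229)/(I(-1028) + x(1346, 479)) = (-4212136 + 4369229)/(99*(-1028) + (460 - 1*1346)) = 157093/(-101772 + (460 - 1346)) = 157093/(-101772 - 886) = 157093/(-102658) = 157093*(-1/102658) = -157093/102658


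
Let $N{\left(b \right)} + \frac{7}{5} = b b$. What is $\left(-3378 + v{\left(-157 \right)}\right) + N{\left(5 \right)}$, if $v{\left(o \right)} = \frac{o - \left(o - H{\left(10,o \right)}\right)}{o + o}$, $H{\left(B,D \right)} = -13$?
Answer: $- \frac{5266343}{1570} \approx -3354.4$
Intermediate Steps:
$N{\left(b \right)} = - \frac{7}{5} + b^{2}$ ($N{\left(b \right)} = - \frac{7}{5} + b b = - \frac{7}{5} + b^{2}$)
$v{\left(o \right)} = - \frac{13}{2 o}$ ($v{\left(o \right)} = \frac{o - \left(13 + o\right)}{o + o} = - \frac{13}{2 o}$)
$\left(-3378 + v{\left(-157 \right)}\right) + N{\left(5 \right)} = \left(-3378 - \frac{13}{2 \left(-157\right)}\right) - \left(\frac{7}{5} - 5^{2}\right) = \left(-3378 - - \frac{13}{314}\right) + \left(- \frac{7}{5} + 25\right) = \left(-3378 + \frac{13}{314}\right) + \frac{118}{5} = - \frac{1060679}{314} + \frac{118}{5} = - \frac{5266343}{1570}$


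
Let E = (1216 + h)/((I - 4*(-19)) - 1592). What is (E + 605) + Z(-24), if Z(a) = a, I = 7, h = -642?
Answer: 876155/1509 ≈ 580.62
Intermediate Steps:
E = -574/1509 (E = (1216 - 642)/((7 - 4*(-19)) - 1592) = 574/((7 + 76) - 1592) = 574/(83 - 1592) = 574/(-1509) = 574*(-1/1509) = -574/1509 ≈ -0.38038)
(E + 605) + Z(-24) = (-574/1509 + 605) - 24 = 912371/1509 - 24 = 876155/1509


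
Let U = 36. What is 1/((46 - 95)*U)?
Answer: -1/1764 ≈ -0.00056689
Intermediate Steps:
1/((46 - 95)*U) = 1/((46 - 95)*36) = 1/(-49*36) = 1/(-1764) = -1/1764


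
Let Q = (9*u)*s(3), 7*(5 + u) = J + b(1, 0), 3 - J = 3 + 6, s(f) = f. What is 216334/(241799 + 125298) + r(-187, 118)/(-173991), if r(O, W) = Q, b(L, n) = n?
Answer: 87962519779/149033672963 ≈ 0.59022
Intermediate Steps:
J = -6 (J = 3 - (3 + 6) = 3 - 1*9 = 3 - 9 = -6)
u = -41/7 (u = -5 + (-6 + 0)/7 = -5 + (⅐)*(-6) = -5 - 6/7 = -41/7 ≈ -5.8571)
Q = -1107/7 (Q = (9*(-41/7))*3 = -369/7*3 = -1107/7 ≈ -158.14)
r(O, W) = -1107/7
216334/(241799 + 125298) + r(-187, 118)/(-173991) = 216334/(241799 + 125298) - 1107/7/(-173991) = 216334/367097 - 1107/7*(-1/173991) = 216334*(1/367097) + 369/405979 = 216334/367097 + 369/405979 = 87962519779/149033672963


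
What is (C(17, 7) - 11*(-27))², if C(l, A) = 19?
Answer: 99856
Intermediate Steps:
(C(17, 7) - 11*(-27))² = (19 - 11*(-27))² = (19 + 297)² = 316² = 99856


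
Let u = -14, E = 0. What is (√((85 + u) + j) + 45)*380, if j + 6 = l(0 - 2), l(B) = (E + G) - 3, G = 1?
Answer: 17100 + 1140*√7 ≈ 20116.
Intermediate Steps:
l(B) = -2 (l(B) = (0 + 1) - 3 = 1 - 3 = -2)
j = -8 (j = -6 - 2 = -8)
(√((85 + u) + j) + 45)*380 = (√((85 - 14) - 8) + 45)*380 = (√(71 - 8) + 45)*380 = (√63 + 45)*380 = (3*√7 + 45)*380 = (45 + 3*√7)*380 = 17100 + 1140*√7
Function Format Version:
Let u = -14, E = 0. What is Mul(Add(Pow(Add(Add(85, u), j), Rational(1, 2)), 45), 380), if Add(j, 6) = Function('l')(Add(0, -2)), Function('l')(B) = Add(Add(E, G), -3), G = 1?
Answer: Add(17100, Mul(1140, Pow(7, Rational(1, 2)))) ≈ 20116.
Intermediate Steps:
Function('l')(B) = -2 (Function('l')(B) = Add(Add(0, 1), -3) = Add(1, -3) = -2)
j = -8 (j = Add(-6, -2) = -8)
Mul(Add(Pow(Add(Add(85, u), j), Rational(1, 2)), 45), 380) = Mul(Add(Pow(Add(Add(85, -14), -8), Rational(1, 2)), 45), 380) = Mul(Add(Pow(Add(71, -8), Rational(1, 2)), 45), 380) = Mul(Add(Pow(63, Rational(1, 2)), 45), 380) = Mul(Add(Mul(3, Pow(7, Rational(1, 2))), 45), 380) = Mul(Add(45, Mul(3, Pow(7, Rational(1, 2)))), 380) = Add(17100, Mul(1140, Pow(7, Rational(1, 2))))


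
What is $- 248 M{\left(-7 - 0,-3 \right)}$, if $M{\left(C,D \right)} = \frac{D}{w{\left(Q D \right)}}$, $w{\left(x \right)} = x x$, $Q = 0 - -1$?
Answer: $\frac{248}{3} \approx 82.667$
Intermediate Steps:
$Q = 1$ ($Q = 0 + 1 = 1$)
$w{\left(x \right)} = x^{2}$
$M{\left(C,D \right)} = \frac{1}{D}$ ($M{\left(C,D \right)} = \frac{D}{\left(1 D\right)^{2}} = \frac{D}{D^{2}} = \frac{1}{D}$)
$- 248 M{\left(-7 - 0,-3 \right)} = - \frac{248}{-3} = \left(-248\right) \left(- \frac{1}{3}\right) = \frac{248}{3}$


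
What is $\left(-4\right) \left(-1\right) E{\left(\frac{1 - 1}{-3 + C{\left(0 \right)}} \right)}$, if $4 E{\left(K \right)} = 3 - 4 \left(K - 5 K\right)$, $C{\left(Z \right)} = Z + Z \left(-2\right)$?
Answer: $3$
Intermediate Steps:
$C{\left(Z \right)} = - Z$ ($C{\left(Z \right)} = Z - 2 Z = - Z$)
$E{\left(K \right)} = \frac{3}{4} + 4 K$ ($E{\left(K \right)} = \frac{3 - 4 \left(K - 5 K\right)}{4} = \frac{3 - 4 \left(- 4 K\right)}{4} = \frac{3 + 16 K}{4} = \frac{3}{4} + 4 K$)
$\left(-4\right) \left(-1\right) E{\left(\frac{1 - 1}{-3 + C{\left(0 \right)}} \right)} = \left(-4\right) \left(-1\right) \left(\frac{3}{4} + 4 \frac{1 - 1}{-3 - 0}\right) = 4 \left(\frac{3}{4} + 4 \frac{0}{-3 + 0}\right) = 4 \left(\frac{3}{4} + 4 \frac{0}{-3}\right) = 4 \left(\frac{3}{4} + 4 \cdot 0 \left(- \frac{1}{3}\right)\right) = 4 \left(\frac{3}{4} + 4 \cdot 0\right) = 4 \left(\frac{3}{4} + 0\right) = 4 \cdot \frac{3}{4} = 3$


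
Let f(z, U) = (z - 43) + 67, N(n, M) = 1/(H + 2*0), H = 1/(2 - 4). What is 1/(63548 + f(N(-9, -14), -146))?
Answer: 1/63570 ≈ 1.5731e-5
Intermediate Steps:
H = -½ (H = 1/(-2) = -½ ≈ -0.50000)
N(n, M) = -2 (N(n, M) = 1/(-½ + 2*0) = 1/(-½ + 0) = 1/(-½) = -2)
f(z, U) = 24 + z (f(z, U) = (-43 + z) + 67 = 24 + z)
1/(63548 + f(N(-9, -14), -146)) = 1/(63548 + (24 - 2)) = 1/(63548 + 22) = 1/63570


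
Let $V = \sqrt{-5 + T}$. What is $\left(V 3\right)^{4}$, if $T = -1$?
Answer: $2916$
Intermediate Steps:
$V = i \sqrt{6}$ ($V = \sqrt{-5 - 1} = \sqrt{-6} = i \sqrt{6} \approx 2.4495 i$)
$\left(V 3\right)^{4} = \left(i \sqrt{6} \cdot 3\right)^{4} = \left(3 i \sqrt{6}\right)^{4} = 2916$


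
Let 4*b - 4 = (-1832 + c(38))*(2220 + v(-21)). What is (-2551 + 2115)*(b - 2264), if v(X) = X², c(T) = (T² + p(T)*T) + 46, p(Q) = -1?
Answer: 111205288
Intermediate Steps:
c(T) = 46 + T² - T (c(T) = (T² - T) + 46 = 46 + T² - T)
b = -252794 (b = 1 + ((-1832 + (46 + 38² - 1*38))*(2220 + (-21)²))/4 = 1 + ((-1832 + (46 + 1444 - 38))*(2220 + 441))/4 = 1 + ((-1832 + 1452)*2661)/4 = 1 + (-380*2661)/4 = 1 + (¼)*(-1011180) = 1 - 252795 = -252794)
(-2551 + 2115)*(b - 2264) = (-2551 + 2115)*(-252794 - 2264) = -436*(-255058) = 111205288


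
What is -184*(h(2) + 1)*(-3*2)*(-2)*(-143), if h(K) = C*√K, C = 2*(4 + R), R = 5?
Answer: 315744 + 5683392*√2 ≈ 8.3533e+6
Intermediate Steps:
C = 18 (C = 2*(4 + 5) = 2*9 = 18)
h(K) = 18*√K
-184*(h(2) + 1)*(-3*2)*(-2)*(-143) = -184*(18*√2 + 1)*(-3*2)*(-2)*(-143) = -184*(1 + 18*√2)*(-6)*(-2)*(-143) = -184*(-6 - 108*√2)*(-2)*(-143) = -184*(12 + 216*√2)*(-143) = (-2208 - 39744*√2)*(-143) = 315744 + 5683392*√2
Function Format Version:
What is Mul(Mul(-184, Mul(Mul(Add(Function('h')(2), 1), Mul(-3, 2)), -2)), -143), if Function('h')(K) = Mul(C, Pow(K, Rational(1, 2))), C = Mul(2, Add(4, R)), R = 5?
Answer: Add(315744, Mul(5683392, Pow(2, Rational(1, 2)))) ≈ 8.3533e+6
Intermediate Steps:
C = 18 (C = Mul(2, Add(4, 5)) = Mul(2, 9) = 18)
Function('h')(K) = Mul(18, Pow(K, Rational(1, 2)))
Mul(Mul(-184, Mul(Mul(Add(Function('h')(2), 1), Mul(-3, 2)), -2)), -143) = Mul(Mul(-184, Mul(Mul(Add(Mul(18, Pow(2, Rational(1, 2))), 1), Mul(-3, 2)), -2)), -143) = Mul(Mul(-184, Mul(Mul(Add(1, Mul(18, Pow(2, Rational(1, 2)))), -6), -2)), -143) = Mul(Mul(-184, Mul(Add(-6, Mul(-108, Pow(2, Rational(1, 2)))), -2)), -143) = Mul(Mul(-184, Add(12, Mul(216, Pow(2, Rational(1, 2))))), -143) = Mul(Add(-2208, Mul(-39744, Pow(2, Rational(1, 2)))), -143) = Add(315744, Mul(5683392, Pow(2, Rational(1, 2))))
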